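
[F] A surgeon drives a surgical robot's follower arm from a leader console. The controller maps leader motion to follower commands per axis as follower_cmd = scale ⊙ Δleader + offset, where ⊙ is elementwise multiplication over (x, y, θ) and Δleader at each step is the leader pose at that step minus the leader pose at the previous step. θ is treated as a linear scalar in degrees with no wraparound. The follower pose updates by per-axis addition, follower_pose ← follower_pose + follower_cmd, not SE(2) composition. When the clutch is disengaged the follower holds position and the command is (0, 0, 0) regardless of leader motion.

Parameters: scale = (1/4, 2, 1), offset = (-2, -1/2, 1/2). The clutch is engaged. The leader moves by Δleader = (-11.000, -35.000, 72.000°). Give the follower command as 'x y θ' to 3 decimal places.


-4.750 -70.500 72.500

axis x: 1/4·-11.000 + -2 = -4.750
axis y: 2·-35.000 + -1/2 = -70.500
axis θ: 1·72.000 + 1/2 = 72.500


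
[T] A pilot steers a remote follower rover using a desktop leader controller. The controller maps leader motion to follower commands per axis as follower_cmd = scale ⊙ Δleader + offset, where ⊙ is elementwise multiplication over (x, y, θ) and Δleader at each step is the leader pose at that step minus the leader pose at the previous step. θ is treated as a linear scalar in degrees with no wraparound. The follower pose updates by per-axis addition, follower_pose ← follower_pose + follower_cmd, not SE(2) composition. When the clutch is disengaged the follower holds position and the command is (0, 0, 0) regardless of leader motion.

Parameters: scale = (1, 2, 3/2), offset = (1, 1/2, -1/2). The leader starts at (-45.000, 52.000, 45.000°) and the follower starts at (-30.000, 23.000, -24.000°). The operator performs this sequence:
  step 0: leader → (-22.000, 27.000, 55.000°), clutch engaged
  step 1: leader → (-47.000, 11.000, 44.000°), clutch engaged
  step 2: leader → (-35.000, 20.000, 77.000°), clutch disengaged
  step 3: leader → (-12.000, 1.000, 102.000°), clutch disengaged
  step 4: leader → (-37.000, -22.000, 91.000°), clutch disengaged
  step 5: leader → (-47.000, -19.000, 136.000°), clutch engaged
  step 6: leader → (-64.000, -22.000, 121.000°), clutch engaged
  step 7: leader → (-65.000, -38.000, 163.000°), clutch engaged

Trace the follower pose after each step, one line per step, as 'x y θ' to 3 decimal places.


-6.000 -26.500 -9.500
-30.000 -58.000 -26.500
-30.000 -58.000 -26.500
-30.000 -58.000 -26.500
-30.000 -58.000 -26.500
-39.000 -51.500 40.500
-55.000 -57.000 17.500
-55.000 -88.500 80.000

step 0: Δleader=(23.000, -25.000, 10.000°), engaged; cmd=(24.000, -49.500, 14.500°) → follower=(-6.000, -26.500, -9.500°)
step 1: Δleader=(-25.000, -16.000, -11.000°), engaged; cmd=(-24.000, -31.500, -17.000°) → follower=(-30.000, -58.000, -26.500°)
step 2: Δleader=(12.000, 9.000, 33.000°), disengaged; cmd=(0,0,0) → follower holds at (-30.000, -58.000, -26.500°)
step 3: Δleader=(23.000, -19.000, 25.000°), disengaged; cmd=(0,0,0) → follower holds at (-30.000, -58.000, -26.500°)
step 4: Δleader=(-25.000, -23.000, -11.000°), disengaged; cmd=(0,0,0) → follower holds at (-30.000, -58.000, -26.500°)
step 5: Δleader=(-10.000, 3.000, 45.000°), engaged; cmd=(-9.000, 6.500, 67.000°) → follower=(-39.000, -51.500, 40.500°)
step 6: Δleader=(-17.000, -3.000, -15.000°), engaged; cmd=(-16.000, -5.500, -23.000°) → follower=(-55.000, -57.000, 17.500°)
step 7: Δleader=(-1.000, -16.000, 42.000°), engaged; cmd=(0.000, -31.500, 62.500°) → follower=(-55.000, -88.500, 80.000°)


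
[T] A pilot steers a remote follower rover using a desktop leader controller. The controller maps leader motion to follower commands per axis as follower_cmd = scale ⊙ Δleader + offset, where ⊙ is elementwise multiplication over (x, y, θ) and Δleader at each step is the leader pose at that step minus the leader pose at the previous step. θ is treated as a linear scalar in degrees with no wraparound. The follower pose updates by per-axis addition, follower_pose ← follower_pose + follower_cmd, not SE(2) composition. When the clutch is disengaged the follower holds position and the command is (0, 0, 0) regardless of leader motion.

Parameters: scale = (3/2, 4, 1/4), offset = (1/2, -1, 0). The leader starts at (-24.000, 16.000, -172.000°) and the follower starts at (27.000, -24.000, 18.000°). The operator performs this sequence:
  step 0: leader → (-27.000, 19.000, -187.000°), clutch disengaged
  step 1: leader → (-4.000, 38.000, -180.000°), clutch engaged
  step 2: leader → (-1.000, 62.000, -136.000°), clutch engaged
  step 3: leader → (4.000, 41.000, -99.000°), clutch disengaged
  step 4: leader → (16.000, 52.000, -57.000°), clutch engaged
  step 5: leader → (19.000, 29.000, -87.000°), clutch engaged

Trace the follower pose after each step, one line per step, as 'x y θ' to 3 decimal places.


27.000 -24.000 18.000
62.000 51.000 19.750
67.000 146.000 30.750
67.000 146.000 30.750
85.500 189.000 41.250
90.500 96.000 33.750

step 0: Δleader=(-3.000, 3.000, -15.000°), disengaged; cmd=(0,0,0) → follower holds at (27.000, -24.000, 18.000°)
step 1: Δleader=(23.000, 19.000, 7.000°), engaged; cmd=(35.000, 75.000, 1.750°) → follower=(62.000, 51.000, 19.750°)
step 2: Δleader=(3.000, 24.000, 44.000°), engaged; cmd=(5.000, 95.000, 11.000°) → follower=(67.000, 146.000, 30.750°)
step 3: Δleader=(5.000, -21.000, 37.000°), disengaged; cmd=(0,0,0) → follower holds at (67.000, 146.000, 30.750°)
step 4: Δleader=(12.000, 11.000, 42.000°), engaged; cmd=(18.500, 43.000, 10.500°) → follower=(85.500, 189.000, 41.250°)
step 5: Δleader=(3.000, -23.000, -30.000°), engaged; cmd=(5.000, -93.000, -7.500°) → follower=(90.500, 96.000, 33.750°)


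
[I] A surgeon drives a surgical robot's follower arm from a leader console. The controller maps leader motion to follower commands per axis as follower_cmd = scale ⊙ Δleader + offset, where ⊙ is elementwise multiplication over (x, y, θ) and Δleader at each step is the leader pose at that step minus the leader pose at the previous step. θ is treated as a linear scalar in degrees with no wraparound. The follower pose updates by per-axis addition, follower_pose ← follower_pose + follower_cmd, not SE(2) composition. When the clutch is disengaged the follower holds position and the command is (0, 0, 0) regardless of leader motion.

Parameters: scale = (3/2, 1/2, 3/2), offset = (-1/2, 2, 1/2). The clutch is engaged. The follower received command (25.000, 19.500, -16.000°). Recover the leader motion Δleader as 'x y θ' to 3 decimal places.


axis x: (25.000 − -1/2) / (3/2) = 17.000
axis y: (19.500 − 2) / (1/2) = 35.000
axis θ: (-16.000 − 1/2) / (3/2) = -11.000

17.000 35.000 -11.000


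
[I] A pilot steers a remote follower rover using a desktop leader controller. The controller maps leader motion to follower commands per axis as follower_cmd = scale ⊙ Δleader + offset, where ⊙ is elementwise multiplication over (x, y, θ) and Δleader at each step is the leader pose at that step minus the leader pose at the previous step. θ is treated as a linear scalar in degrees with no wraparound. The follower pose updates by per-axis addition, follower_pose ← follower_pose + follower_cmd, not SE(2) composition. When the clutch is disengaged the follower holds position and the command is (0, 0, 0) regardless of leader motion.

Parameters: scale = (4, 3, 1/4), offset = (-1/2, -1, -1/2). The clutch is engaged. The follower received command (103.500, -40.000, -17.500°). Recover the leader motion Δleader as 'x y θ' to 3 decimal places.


axis x: (103.500 − -1/2) / (4) = 26.000
axis y: (-40.000 − -1) / (3) = -13.000
axis θ: (-17.500 − -1/2) / (1/4) = -68.000

26.000 -13.000 -68.000


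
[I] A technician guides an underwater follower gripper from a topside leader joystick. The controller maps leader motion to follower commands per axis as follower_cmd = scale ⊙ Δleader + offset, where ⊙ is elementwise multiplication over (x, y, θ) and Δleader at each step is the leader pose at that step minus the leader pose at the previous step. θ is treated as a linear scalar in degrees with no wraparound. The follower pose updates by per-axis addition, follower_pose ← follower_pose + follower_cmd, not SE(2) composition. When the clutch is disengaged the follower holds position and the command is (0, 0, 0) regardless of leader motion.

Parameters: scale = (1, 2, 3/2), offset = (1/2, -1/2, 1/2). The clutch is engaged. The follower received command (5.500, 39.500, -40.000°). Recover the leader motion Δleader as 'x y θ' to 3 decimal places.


axis x: (5.500 − 1/2) / (1) = 5.000
axis y: (39.500 − -1/2) / (2) = 20.000
axis θ: (-40.000 − 1/2) / (3/2) = -27.000

5.000 20.000 -27.000


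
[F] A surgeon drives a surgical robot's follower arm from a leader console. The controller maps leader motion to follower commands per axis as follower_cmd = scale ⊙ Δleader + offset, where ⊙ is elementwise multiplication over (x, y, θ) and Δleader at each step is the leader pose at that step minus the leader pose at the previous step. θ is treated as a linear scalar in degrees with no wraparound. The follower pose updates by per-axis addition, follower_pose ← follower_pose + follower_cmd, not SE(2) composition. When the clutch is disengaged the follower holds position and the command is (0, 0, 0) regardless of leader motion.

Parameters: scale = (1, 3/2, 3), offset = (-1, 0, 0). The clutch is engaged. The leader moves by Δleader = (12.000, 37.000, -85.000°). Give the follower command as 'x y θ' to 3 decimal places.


axis x: 1·12.000 + -1 = 11.000
axis y: 3/2·37.000 + 0 = 55.500
axis θ: 3·-85.000 + 0 = -255.000

11.000 55.500 -255.000


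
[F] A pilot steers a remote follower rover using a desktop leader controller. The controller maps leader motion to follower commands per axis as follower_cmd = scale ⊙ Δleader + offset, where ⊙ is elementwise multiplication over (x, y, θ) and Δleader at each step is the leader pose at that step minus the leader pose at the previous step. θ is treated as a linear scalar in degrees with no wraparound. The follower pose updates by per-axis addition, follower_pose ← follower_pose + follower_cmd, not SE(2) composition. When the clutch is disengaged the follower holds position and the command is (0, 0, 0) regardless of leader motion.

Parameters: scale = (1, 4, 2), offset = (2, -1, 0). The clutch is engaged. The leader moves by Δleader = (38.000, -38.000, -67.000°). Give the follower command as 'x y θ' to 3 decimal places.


axis x: 1·38.000 + 2 = 40.000
axis y: 4·-38.000 + -1 = -153.000
axis θ: 2·-67.000 + 0 = -134.000

40.000 -153.000 -134.000


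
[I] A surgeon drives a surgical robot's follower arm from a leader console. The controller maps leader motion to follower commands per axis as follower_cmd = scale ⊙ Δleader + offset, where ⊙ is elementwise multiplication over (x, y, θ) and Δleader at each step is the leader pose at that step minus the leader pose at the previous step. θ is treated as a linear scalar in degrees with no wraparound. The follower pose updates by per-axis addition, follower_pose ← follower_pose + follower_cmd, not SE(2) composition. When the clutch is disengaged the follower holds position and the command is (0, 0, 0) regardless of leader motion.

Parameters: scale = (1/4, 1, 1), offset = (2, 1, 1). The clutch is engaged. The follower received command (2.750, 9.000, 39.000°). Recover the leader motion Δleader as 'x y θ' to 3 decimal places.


3.000 8.000 38.000

axis x: (2.750 − 2) / (1/4) = 3.000
axis y: (9.000 − 1) / (1) = 8.000
axis θ: (39.000 − 1) / (1) = 38.000


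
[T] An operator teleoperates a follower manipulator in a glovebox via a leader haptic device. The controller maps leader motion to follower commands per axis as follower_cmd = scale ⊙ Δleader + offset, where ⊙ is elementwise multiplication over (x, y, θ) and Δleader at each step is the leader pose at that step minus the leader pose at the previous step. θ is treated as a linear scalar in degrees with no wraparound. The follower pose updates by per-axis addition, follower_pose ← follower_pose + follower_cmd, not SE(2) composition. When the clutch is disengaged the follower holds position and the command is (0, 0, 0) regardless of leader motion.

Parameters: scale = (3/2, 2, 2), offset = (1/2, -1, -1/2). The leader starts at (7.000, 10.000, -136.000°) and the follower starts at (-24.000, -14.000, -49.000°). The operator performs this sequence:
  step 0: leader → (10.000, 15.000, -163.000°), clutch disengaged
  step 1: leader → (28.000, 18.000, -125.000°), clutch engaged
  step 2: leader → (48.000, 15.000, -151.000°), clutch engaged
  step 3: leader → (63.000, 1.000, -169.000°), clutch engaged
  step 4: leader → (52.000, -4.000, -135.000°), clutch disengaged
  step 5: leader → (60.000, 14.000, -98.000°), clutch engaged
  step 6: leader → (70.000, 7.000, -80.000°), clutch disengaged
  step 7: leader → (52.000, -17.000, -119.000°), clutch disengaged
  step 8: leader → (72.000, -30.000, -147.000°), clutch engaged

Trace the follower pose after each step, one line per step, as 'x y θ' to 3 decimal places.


-24.000 -14.000 -49.000
3.500 -9.000 26.500
34.000 -16.000 -26.000
57.000 -45.000 -62.500
57.000 -45.000 -62.500
69.500 -10.000 11.000
69.500 -10.000 11.000
69.500 -10.000 11.000
100.000 -37.000 -45.500

step 0: Δleader=(3.000, 5.000, -27.000°), disengaged; cmd=(0,0,0) → follower holds at (-24.000, -14.000, -49.000°)
step 1: Δleader=(18.000, 3.000, 38.000°), engaged; cmd=(27.500, 5.000, 75.500°) → follower=(3.500, -9.000, 26.500°)
step 2: Δleader=(20.000, -3.000, -26.000°), engaged; cmd=(30.500, -7.000, -52.500°) → follower=(34.000, -16.000, -26.000°)
step 3: Δleader=(15.000, -14.000, -18.000°), engaged; cmd=(23.000, -29.000, -36.500°) → follower=(57.000, -45.000, -62.500°)
step 4: Δleader=(-11.000, -5.000, 34.000°), disengaged; cmd=(0,0,0) → follower holds at (57.000, -45.000, -62.500°)
step 5: Δleader=(8.000, 18.000, 37.000°), engaged; cmd=(12.500, 35.000, 73.500°) → follower=(69.500, -10.000, 11.000°)
step 6: Δleader=(10.000, -7.000, 18.000°), disengaged; cmd=(0,0,0) → follower holds at (69.500, -10.000, 11.000°)
step 7: Δleader=(-18.000, -24.000, -39.000°), disengaged; cmd=(0,0,0) → follower holds at (69.500, -10.000, 11.000°)
step 8: Δleader=(20.000, -13.000, -28.000°), engaged; cmd=(30.500, -27.000, -56.500°) → follower=(100.000, -37.000, -45.500°)


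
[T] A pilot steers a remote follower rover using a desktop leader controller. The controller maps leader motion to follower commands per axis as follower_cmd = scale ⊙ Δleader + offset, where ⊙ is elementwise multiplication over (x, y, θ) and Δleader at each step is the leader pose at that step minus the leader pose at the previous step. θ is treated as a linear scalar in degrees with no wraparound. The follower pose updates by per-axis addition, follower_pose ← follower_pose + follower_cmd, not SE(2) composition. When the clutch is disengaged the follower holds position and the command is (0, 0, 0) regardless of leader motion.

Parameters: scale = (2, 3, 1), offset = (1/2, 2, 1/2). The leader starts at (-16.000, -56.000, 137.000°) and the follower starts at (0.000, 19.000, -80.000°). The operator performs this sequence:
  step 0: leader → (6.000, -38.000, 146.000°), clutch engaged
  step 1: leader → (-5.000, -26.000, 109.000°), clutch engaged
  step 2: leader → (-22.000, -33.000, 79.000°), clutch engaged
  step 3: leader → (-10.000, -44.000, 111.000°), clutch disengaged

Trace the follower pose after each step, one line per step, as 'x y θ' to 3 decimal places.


44.500 75.000 -70.500
23.000 113.000 -107.000
-10.500 94.000 -136.500
-10.500 94.000 -136.500

step 0: Δleader=(22.000, 18.000, 9.000°), engaged; cmd=(44.500, 56.000, 9.500°) → follower=(44.500, 75.000, -70.500°)
step 1: Δleader=(-11.000, 12.000, -37.000°), engaged; cmd=(-21.500, 38.000, -36.500°) → follower=(23.000, 113.000, -107.000°)
step 2: Δleader=(-17.000, -7.000, -30.000°), engaged; cmd=(-33.500, -19.000, -29.500°) → follower=(-10.500, 94.000, -136.500°)
step 3: Δleader=(12.000, -11.000, 32.000°), disengaged; cmd=(0,0,0) → follower holds at (-10.500, 94.000, -136.500°)


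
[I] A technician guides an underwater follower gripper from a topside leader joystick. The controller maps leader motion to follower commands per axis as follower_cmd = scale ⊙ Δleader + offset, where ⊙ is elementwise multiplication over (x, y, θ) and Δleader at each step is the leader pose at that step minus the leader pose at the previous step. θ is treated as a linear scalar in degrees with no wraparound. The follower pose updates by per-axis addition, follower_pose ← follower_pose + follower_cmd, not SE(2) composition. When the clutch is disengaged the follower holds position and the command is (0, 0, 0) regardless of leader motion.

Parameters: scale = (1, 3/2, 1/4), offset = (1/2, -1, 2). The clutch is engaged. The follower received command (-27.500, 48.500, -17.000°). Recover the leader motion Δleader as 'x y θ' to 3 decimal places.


-28.000 33.000 -76.000

axis x: (-27.500 − 1/2) / (1) = -28.000
axis y: (48.500 − -1) / (3/2) = 33.000
axis θ: (-17.000 − 2) / (1/4) = -76.000


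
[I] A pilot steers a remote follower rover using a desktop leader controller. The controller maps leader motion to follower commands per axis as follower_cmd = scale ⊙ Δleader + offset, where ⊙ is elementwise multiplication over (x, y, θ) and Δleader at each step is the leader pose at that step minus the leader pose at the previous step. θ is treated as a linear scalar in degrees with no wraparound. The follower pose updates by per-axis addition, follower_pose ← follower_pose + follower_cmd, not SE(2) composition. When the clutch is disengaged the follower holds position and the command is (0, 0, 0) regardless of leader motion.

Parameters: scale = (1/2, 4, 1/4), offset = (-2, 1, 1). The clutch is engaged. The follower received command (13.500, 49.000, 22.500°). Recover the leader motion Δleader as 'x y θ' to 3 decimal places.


axis x: (13.500 − -2) / (1/2) = 31.000
axis y: (49.000 − 1) / (4) = 12.000
axis θ: (22.500 − 1) / (1/4) = 86.000

31.000 12.000 86.000


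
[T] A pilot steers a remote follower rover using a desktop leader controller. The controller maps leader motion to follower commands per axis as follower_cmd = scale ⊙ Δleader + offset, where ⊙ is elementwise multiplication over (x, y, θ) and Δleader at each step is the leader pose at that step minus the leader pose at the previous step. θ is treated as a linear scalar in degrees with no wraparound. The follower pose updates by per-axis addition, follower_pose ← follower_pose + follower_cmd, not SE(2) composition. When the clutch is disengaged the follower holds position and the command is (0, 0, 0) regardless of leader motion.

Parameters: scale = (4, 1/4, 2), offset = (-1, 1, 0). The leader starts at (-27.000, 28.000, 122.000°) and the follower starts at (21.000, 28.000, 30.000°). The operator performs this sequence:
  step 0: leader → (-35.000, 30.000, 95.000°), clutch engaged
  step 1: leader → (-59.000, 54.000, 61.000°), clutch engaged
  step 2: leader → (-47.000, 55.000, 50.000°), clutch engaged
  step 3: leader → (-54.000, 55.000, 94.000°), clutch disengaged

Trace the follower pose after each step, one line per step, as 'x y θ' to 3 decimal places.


step 0: Δleader=(-8.000, 2.000, -27.000°), engaged; cmd=(-33.000, 1.500, -54.000°) → follower=(-12.000, 29.500, -24.000°)
step 1: Δleader=(-24.000, 24.000, -34.000°), engaged; cmd=(-97.000, 7.000, -68.000°) → follower=(-109.000, 36.500, -92.000°)
step 2: Δleader=(12.000, 1.000, -11.000°), engaged; cmd=(47.000, 1.250, -22.000°) → follower=(-62.000, 37.750, -114.000°)
step 3: Δleader=(-7.000, 0.000, 44.000°), disengaged; cmd=(0,0,0) → follower holds at (-62.000, 37.750, -114.000°)

-12.000 29.500 -24.000
-109.000 36.500 -92.000
-62.000 37.750 -114.000
-62.000 37.750 -114.000


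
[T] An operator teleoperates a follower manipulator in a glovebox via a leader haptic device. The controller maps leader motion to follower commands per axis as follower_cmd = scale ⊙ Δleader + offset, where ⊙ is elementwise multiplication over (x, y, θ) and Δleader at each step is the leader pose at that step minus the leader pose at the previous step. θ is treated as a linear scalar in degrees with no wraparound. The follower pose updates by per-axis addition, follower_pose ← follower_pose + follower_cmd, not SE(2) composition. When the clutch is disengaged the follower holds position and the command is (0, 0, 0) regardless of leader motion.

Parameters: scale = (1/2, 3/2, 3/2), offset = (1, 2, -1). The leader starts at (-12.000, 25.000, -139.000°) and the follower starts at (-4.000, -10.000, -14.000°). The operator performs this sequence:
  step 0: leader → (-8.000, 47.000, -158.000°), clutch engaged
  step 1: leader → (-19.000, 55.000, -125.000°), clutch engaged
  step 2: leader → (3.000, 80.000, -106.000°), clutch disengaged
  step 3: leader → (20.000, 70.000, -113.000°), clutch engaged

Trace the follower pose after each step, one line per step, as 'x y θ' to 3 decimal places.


step 0: Δleader=(4.000, 22.000, -19.000°), engaged; cmd=(3.000, 35.000, -29.500°) → follower=(-1.000, 25.000, -43.500°)
step 1: Δleader=(-11.000, 8.000, 33.000°), engaged; cmd=(-4.500, 14.000, 48.500°) → follower=(-5.500, 39.000, 5.000°)
step 2: Δleader=(22.000, 25.000, 19.000°), disengaged; cmd=(0,0,0) → follower holds at (-5.500, 39.000, 5.000°)
step 3: Δleader=(17.000, -10.000, -7.000°), engaged; cmd=(9.500, -13.000, -11.500°) → follower=(4.000, 26.000, -6.500°)

-1.000 25.000 -43.500
-5.500 39.000 5.000
-5.500 39.000 5.000
4.000 26.000 -6.500


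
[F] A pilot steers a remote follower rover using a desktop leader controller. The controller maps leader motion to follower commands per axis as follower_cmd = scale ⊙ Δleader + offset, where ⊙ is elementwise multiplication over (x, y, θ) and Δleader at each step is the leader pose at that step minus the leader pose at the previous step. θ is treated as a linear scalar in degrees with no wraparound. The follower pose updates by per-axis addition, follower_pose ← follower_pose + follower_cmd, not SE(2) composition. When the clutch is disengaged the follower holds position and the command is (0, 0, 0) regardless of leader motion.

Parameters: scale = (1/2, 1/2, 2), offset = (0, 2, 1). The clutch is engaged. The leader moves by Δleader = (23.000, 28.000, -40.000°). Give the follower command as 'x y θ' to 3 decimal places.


11.500 16.000 -79.000

axis x: 1/2·23.000 + 0 = 11.500
axis y: 1/2·28.000 + 2 = 16.000
axis θ: 2·-40.000 + 1 = -79.000


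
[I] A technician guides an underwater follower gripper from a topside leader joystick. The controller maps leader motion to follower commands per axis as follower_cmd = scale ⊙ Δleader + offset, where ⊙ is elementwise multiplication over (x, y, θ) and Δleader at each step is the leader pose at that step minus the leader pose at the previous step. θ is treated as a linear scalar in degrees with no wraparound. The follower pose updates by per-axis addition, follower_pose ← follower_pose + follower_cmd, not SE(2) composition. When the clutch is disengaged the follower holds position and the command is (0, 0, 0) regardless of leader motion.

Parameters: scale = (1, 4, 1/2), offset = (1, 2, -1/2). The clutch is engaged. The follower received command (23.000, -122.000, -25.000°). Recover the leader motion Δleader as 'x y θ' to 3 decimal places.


22.000 -31.000 -49.000

axis x: (23.000 − 1) / (1) = 22.000
axis y: (-122.000 − 2) / (4) = -31.000
axis θ: (-25.000 − -1/2) / (1/2) = -49.000


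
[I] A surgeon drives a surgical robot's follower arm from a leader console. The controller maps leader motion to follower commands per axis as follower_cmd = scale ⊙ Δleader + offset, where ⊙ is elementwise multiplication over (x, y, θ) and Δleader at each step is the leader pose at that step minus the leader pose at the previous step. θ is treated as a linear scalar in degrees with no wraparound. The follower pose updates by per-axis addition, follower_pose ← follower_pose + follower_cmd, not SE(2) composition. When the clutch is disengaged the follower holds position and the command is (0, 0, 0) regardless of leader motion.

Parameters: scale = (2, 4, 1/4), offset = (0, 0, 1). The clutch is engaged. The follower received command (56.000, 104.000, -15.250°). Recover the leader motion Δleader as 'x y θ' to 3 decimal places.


axis x: (56.000 − 0) / (2) = 28.000
axis y: (104.000 − 0) / (4) = 26.000
axis θ: (-15.250 − 1) / (1/4) = -65.000

28.000 26.000 -65.000


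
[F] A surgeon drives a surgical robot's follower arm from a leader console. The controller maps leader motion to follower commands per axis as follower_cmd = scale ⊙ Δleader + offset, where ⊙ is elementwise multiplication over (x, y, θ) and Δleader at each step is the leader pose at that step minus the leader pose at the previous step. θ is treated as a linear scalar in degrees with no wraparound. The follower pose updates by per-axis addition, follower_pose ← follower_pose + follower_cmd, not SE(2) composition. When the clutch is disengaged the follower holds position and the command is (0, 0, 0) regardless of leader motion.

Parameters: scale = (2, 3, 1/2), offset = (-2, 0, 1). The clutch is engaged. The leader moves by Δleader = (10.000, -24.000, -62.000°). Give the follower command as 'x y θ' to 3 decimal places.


18.000 -72.000 -30.000

axis x: 2·10.000 + -2 = 18.000
axis y: 3·-24.000 + 0 = -72.000
axis θ: 1/2·-62.000 + 1 = -30.000


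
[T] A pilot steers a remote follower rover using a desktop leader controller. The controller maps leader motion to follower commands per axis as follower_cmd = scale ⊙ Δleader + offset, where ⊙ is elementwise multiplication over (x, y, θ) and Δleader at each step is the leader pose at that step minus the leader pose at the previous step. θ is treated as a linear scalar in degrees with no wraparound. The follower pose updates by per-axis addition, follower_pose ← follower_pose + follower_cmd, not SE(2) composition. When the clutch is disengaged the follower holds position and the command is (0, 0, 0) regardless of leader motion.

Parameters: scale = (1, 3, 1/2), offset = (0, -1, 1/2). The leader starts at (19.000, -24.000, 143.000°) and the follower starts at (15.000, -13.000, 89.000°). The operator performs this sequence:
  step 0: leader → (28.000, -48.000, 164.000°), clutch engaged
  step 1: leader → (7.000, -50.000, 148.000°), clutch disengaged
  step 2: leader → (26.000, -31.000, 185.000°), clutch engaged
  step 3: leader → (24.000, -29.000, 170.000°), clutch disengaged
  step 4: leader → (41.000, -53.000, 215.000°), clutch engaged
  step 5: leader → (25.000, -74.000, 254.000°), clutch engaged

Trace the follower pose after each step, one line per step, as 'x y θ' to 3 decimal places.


step 0: Δleader=(9.000, -24.000, 21.000°), engaged; cmd=(9.000, -73.000, 11.000°) → follower=(24.000, -86.000, 100.000°)
step 1: Δleader=(-21.000, -2.000, -16.000°), disengaged; cmd=(0,0,0) → follower holds at (24.000, -86.000, 100.000°)
step 2: Δleader=(19.000, 19.000, 37.000°), engaged; cmd=(19.000, 56.000, 19.000°) → follower=(43.000, -30.000, 119.000°)
step 3: Δleader=(-2.000, 2.000, -15.000°), disengaged; cmd=(0,0,0) → follower holds at (43.000, -30.000, 119.000°)
step 4: Δleader=(17.000, -24.000, 45.000°), engaged; cmd=(17.000, -73.000, 23.000°) → follower=(60.000, -103.000, 142.000°)
step 5: Δleader=(-16.000, -21.000, 39.000°), engaged; cmd=(-16.000, -64.000, 20.000°) → follower=(44.000, -167.000, 162.000°)

24.000 -86.000 100.000
24.000 -86.000 100.000
43.000 -30.000 119.000
43.000 -30.000 119.000
60.000 -103.000 142.000
44.000 -167.000 162.000


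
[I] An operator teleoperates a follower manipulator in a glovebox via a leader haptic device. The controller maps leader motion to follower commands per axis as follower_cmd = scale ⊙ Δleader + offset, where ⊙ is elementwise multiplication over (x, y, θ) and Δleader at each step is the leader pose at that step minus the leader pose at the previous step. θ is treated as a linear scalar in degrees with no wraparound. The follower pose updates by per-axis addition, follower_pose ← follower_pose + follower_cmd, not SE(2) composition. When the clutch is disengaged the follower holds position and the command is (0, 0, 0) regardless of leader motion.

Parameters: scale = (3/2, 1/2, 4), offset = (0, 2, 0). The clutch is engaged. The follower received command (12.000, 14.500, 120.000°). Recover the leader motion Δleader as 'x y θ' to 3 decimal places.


8.000 25.000 30.000

axis x: (12.000 − 0) / (3/2) = 8.000
axis y: (14.500 − 2) / (1/2) = 25.000
axis θ: (120.000 − 0) / (4) = 30.000


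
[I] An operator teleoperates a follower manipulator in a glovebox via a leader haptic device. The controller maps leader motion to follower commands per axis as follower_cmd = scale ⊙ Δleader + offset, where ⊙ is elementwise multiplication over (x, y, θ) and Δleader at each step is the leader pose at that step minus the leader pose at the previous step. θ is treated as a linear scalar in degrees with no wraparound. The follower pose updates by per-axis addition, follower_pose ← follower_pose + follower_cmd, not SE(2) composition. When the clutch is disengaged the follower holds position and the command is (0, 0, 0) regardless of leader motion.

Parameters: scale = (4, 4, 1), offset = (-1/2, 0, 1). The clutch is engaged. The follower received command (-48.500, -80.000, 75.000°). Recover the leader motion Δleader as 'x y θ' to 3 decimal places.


-12.000 -20.000 74.000

axis x: (-48.500 − -1/2) / (4) = -12.000
axis y: (-80.000 − 0) / (4) = -20.000
axis θ: (75.000 − 1) / (1) = 74.000


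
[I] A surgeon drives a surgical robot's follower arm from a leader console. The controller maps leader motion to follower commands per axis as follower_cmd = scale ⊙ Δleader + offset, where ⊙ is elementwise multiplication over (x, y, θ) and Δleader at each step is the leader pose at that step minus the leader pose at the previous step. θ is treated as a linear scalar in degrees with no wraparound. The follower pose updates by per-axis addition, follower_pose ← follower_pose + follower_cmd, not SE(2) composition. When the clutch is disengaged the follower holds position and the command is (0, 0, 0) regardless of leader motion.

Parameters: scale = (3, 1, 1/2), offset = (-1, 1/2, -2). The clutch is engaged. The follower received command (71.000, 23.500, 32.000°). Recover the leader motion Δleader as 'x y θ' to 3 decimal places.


axis x: (71.000 − -1) / (3) = 24.000
axis y: (23.500 − 1/2) / (1) = 23.000
axis θ: (32.000 − -2) / (1/2) = 68.000

24.000 23.000 68.000


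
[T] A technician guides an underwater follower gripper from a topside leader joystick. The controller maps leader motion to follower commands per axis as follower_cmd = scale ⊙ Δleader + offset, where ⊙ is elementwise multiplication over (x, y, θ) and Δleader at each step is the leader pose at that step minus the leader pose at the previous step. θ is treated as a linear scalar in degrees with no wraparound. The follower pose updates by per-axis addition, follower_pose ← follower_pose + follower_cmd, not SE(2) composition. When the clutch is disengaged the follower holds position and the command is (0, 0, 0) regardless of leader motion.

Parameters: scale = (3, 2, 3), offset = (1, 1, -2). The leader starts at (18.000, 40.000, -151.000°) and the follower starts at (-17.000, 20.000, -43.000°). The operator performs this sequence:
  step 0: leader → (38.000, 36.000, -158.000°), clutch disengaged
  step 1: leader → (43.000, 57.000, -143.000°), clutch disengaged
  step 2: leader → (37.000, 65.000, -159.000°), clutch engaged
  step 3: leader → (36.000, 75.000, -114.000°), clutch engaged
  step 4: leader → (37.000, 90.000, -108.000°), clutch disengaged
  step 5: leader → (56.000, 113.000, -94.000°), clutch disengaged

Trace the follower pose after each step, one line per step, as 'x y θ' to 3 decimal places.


-17.000 20.000 -43.000
-17.000 20.000 -43.000
-34.000 37.000 -93.000
-36.000 58.000 40.000
-36.000 58.000 40.000
-36.000 58.000 40.000

step 0: Δleader=(20.000, -4.000, -7.000°), disengaged; cmd=(0,0,0) → follower holds at (-17.000, 20.000, -43.000°)
step 1: Δleader=(5.000, 21.000, 15.000°), disengaged; cmd=(0,0,0) → follower holds at (-17.000, 20.000, -43.000°)
step 2: Δleader=(-6.000, 8.000, -16.000°), engaged; cmd=(-17.000, 17.000, -50.000°) → follower=(-34.000, 37.000, -93.000°)
step 3: Δleader=(-1.000, 10.000, 45.000°), engaged; cmd=(-2.000, 21.000, 133.000°) → follower=(-36.000, 58.000, 40.000°)
step 4: Δleader=(1.000, 15.000, 6.000°), disengaged; cmd=(0,0,0) → follower holds at (-36.000, 58.000, 40.000°)
step 5: Δleader=(19.000, 23.000, 14.000°), disengaged; cmd=(0,0,0) → follower holds at (-36.000, 58.000, 40.000°)


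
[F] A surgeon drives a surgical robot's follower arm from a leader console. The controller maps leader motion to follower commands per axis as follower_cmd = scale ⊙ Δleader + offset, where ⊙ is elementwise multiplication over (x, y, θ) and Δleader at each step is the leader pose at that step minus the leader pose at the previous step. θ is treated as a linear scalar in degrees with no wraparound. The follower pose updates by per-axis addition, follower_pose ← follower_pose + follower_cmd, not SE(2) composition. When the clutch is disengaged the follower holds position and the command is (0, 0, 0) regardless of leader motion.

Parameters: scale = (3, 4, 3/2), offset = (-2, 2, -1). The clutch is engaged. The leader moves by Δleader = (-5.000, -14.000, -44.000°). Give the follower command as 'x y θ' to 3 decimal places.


-17.000 -54.000 -67.000

axis x: 3·-5.000 + -2 = -17.000
axis y: 4·-14.000 + 2 = -54.000
axis θ: 3/2·-44.000 + -1 = -67.000


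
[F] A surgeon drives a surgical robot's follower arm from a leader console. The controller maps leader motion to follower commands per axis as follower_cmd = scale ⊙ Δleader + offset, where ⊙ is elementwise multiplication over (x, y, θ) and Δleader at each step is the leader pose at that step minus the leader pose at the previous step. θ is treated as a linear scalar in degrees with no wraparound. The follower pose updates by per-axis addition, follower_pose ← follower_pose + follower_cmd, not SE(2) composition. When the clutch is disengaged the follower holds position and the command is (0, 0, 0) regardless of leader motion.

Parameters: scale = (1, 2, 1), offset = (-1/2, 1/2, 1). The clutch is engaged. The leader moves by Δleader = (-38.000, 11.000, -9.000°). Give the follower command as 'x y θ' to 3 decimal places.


-38.500 22.500 -8.000

axis x: 1·-38.000 + -1/2 = -38.500
axis y: 2·11.000 + 1/2 = 22.500
axis θ: 1·-9.000 + 1 = -8.000


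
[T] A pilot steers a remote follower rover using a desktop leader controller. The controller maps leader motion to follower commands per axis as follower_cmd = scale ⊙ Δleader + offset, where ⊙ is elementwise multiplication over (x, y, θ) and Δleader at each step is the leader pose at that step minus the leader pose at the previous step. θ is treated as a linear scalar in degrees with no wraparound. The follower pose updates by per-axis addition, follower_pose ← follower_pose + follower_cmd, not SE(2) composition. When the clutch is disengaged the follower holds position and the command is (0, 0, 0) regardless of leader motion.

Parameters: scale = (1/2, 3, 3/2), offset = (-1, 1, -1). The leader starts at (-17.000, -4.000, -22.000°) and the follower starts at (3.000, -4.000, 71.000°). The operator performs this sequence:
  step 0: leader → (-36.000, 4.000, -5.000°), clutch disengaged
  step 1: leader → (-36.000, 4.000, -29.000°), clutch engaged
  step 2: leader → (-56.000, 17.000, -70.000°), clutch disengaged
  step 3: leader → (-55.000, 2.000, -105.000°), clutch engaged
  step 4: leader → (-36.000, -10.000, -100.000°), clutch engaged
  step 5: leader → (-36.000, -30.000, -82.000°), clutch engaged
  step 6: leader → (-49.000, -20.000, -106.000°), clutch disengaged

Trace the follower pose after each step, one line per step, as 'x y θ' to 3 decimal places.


step 0: Δleader=(-19.000, 8.000, 17.000°), disengaged; cmd=(0,0,0) → follower holds at (3.000, -4.000, 71.000°)
step 1: Δleader=(0.000, 0.000, -24.000°), engaged; cmd=(-1.000, 1.000, -37.000°) → follower=(2.000, -3.000, 34.000°)
step 2: Δleader=(-20.000, 13.000, -41.000°), disengaged; cmd=(0,0,0) → follower holds at (2.000, -3.000, 34.000°)
step 3: Δleader=(1.000, -15.000, -35.000°), engaged; cmd=(-0.500, -44.000, -53.500°) → follower=(1.500, -47.000, -19.500°)
step 4: Δleader=(19.000, -12.000, 5.000°), engaged; cmd=(8.500, -35.000, 6.500°) → follower=(10.000, -82.000, -13.000°)
step 5: Δleader=(0.000, -20.000, 18.000°), engaged; cmd=(-1.000, -59.000, 26.000°) → follower=(9.000, -141.000, 13.000°)
step 6: Δleader=(-13.000, 10.000, -24.000°), disengaged; cmd=(0,0,0) → follower holds at (9.000, -141.000, 13.000°)

3.000 -4.000 71.000
2.000 -3.000 34.000
2.000 -3.000 34.000
1.500 -47.000 -19.500
10.000 -82.000 -13.000
9.000 -141.000 13.000
9.000 -141.000 13.000


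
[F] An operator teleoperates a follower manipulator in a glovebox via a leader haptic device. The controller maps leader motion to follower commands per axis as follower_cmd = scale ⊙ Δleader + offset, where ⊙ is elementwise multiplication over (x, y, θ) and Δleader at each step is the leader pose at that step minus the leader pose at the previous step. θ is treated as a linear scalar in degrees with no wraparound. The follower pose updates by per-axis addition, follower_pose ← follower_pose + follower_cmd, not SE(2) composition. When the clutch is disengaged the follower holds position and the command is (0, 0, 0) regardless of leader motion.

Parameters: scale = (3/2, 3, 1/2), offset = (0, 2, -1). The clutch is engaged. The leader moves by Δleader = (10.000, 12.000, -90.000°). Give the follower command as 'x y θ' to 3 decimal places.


15.000 38.000 -46.000

axis x: 3/2·10.000 + 0 = 15.000
axis y: 3·12.000 + 2 = 38.000
axis θ: 1/2·-90.000 + -1 = -46.000


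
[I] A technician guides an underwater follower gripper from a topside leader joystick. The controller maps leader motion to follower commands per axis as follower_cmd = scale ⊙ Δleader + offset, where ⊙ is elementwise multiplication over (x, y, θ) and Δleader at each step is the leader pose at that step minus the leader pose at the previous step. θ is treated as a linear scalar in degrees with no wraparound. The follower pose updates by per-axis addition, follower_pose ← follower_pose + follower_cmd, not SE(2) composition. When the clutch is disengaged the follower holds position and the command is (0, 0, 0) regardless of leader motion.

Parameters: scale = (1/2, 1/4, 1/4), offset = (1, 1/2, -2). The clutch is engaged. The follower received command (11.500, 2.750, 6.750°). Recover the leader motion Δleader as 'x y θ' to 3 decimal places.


axis x: (11.500 − 1) / (1/2) = 21.000
axis y: (2.750 − 1/2) / (1/4) = 9.000
axis θ: (6.750 − -2) / (1/4) = 35.000

21.000 9.000 35.000


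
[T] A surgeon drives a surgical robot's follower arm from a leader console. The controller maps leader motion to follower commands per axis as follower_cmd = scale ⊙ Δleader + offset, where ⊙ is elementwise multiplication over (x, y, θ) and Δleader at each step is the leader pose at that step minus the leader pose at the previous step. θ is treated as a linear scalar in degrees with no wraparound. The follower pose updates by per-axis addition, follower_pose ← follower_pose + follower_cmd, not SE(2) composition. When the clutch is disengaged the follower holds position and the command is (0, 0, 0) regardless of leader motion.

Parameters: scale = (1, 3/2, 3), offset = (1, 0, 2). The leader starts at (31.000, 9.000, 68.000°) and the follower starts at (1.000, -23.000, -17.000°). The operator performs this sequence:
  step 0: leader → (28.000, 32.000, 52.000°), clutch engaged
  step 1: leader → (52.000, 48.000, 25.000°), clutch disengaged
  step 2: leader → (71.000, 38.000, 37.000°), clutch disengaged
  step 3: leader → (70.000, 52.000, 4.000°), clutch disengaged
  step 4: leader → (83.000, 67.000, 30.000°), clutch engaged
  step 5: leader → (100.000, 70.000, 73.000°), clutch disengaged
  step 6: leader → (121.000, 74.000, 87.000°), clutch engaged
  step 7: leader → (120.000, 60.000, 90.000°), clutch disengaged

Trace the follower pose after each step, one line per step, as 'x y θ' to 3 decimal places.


step 0: Δleader=(-3.000, 23.000, -16.000°), engaged; cmd=(-2.000, 34.500, -46.000°) → follower=(-1.000, 11.500, -63.000°)
step 1: Δleader=(24.000, 16.000, -27.000°), disengaged; cmd=(0,0,0) → follower holds at (-1.000, 11.500, -63.000°)
step 2: Δleader=(19.000, -10.000, 12.000°), disengaged; cmd=(0,0,0) → follower holds at (-1.000, 11.500, -63.000°)
step 3: Δleader=(-1.000, 14.000, -33.000°), disengaged; cmd=(0,0,0) → follower holds at (-1.000, 11.500, -63.000°)
step 4: Δleader=(13.000, 15.000, 26.000°), engaged; cmd=(14.000, 22.500, 80.000°) → follower=(13.000, 34.000, 17.000°)
step 5: Δleader=(17.000, 3.000, 43.000°), disengaged; cmd=(0,0,0) → follower holds at (13.000, 34.000, 17.000°)
step 6: Δleader=(21.000, 4.000, 14.000°), engaged; cmd=(22.000, 6.000, 44.000°) → follower=(35.000, 40.000, 61.000°)
step 7: Δleader=(-1.000, -14.000, 3.000°), disengaged; cmd=(0,0,0) → follower holds at (35.000, 40.000, 61.000°)

-1.000 11.500 -63.000
-1.000 11.500 -63.000
-1.000 11.500 -63.000
-1.000 11.500 -63.000
13.000 34.000 17.000
13.000 34.000 17.000
35.000 40.000 61.000
35.000 40.000 61.000
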